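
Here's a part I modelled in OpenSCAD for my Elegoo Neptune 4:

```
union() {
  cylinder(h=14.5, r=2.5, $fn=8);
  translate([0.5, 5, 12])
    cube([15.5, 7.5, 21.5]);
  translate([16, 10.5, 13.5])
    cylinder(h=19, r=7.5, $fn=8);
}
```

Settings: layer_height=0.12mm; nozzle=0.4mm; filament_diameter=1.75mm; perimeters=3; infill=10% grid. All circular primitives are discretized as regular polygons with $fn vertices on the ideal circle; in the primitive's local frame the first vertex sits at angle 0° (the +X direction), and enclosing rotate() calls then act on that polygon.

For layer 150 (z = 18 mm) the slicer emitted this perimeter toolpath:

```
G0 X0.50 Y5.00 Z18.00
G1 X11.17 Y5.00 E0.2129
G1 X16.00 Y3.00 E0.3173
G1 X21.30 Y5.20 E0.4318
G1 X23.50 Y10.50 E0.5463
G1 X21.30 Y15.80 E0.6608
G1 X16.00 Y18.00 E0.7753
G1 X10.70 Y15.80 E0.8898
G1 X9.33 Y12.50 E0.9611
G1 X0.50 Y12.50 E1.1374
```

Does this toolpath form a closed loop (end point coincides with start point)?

no

Start point (G0): (0.50, 5.00). End point (last G1): the path does not return to the start — open.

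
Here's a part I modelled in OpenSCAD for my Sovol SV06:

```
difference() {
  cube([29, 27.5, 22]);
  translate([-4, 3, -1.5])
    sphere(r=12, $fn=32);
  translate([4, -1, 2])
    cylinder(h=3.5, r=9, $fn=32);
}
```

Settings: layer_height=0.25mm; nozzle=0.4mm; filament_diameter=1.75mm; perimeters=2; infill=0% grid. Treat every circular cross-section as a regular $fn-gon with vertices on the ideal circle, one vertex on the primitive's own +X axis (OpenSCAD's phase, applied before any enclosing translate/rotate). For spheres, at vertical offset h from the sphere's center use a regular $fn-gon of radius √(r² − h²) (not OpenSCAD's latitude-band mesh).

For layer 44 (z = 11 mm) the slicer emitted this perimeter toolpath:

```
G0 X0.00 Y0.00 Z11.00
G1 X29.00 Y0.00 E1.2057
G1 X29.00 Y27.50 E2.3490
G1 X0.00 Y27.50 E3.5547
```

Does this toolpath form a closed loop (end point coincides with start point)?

no

Start point (G0): (0.00, 0.00). End point (last G1): the path does not return to the start — open.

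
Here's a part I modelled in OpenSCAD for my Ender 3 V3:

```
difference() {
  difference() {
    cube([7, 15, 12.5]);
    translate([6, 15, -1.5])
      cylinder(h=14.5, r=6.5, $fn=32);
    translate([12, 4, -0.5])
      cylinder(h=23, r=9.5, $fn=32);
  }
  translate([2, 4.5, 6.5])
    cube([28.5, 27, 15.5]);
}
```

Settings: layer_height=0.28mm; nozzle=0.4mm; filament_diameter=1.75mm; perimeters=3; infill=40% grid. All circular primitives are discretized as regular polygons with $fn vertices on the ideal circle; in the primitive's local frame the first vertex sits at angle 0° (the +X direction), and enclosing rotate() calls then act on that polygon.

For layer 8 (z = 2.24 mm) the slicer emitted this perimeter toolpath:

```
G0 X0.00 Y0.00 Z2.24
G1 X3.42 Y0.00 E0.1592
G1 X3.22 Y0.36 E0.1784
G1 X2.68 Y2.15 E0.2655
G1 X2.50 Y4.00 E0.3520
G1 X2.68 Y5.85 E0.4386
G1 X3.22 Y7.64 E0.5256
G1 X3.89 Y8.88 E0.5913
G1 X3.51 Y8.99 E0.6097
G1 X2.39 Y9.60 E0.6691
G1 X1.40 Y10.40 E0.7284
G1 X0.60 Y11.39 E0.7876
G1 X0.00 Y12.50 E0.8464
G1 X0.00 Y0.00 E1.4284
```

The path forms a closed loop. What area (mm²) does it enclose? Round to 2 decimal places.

Apply the shoelace formula to the sequence of (X, Y) vertices; enclosed area = 30.79 mm².

30.79 mm²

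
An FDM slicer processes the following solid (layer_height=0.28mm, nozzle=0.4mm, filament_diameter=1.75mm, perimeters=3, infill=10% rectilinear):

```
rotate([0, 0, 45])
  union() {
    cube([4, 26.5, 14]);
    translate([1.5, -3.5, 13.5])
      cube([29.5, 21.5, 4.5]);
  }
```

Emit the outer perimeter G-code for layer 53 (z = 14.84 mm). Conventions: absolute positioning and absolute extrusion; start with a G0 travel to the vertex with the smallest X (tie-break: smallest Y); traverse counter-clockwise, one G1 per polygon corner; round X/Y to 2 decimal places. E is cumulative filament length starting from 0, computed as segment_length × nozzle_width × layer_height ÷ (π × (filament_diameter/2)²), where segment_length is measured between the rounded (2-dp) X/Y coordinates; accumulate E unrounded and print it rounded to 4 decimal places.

G0 X-11.67 Y13.79 Z14.84
G1 X3.54 Y-1.41 E1.0013
G1 X24.40 Y19.45 E2.3749
G1 X9.19 Y34.65 E3.3762
G1 X-11.67 Y13.79 E4.7499

At z = 14.84 mm: the cube is not intersected at this z (z outside [0, 14]); the 29.5×21.5 cube at (1.5, -3.5) contributes its full rectangle; Taking the union: only the 29.5×21.5 cube at (1.5, -3.5) is present, so the union is just that shape — 1 connected region; (rotated 45° about Z; rotation is an isometry so areas/perimeters/island counts are preserved). The outline is a single polygon with 4 vertices. Extrusion per mm of travel: 0.4 × 0.28 / (π × 0.875²) = 0.046564. Accumulating E over each segment gives final E = 4.7499.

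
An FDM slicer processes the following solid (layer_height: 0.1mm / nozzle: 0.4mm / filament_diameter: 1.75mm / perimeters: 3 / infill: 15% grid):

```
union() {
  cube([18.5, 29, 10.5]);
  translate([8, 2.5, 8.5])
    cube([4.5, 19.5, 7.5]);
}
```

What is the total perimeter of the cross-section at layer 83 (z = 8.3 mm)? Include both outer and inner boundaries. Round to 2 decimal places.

95.00 mm

At z = 8.3 mm: the cube (footprint 18.5×29) is included at this height (perimeter 95.00 mm); the cube at (8, 2.5) is absent (z outside [8.5, 16]); Taking the union: only the 18.5×29 cube is present, so the union is just that shape — boundary = 95.00 mm. Overall, the cross-section is a single solid region. Total boundary length (outer) = 95.00 mm.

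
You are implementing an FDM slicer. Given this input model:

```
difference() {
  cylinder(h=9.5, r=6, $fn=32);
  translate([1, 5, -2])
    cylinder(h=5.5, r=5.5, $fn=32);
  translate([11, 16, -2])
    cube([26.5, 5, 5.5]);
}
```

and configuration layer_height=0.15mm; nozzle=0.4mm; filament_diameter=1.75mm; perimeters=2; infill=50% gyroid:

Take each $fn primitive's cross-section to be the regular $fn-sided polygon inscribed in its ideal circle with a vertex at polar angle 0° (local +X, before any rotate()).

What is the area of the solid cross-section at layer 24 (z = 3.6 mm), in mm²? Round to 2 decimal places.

112.37 mm²

At z = 3.6 mm: the r=6 cylinder contributes a regular 32-gon of circumradius 6 (area = (32/2)·6.000²·sin(360°/32) = 112.37 mm²); the cylinder at (1, 5) is absent (z outside [-2, 3.5]); the cube at (11, 16) does not reach this height (z outside [-2, 3.5]); After the difference (first − rest): none of the subtracted shapes is present at this height, so the r=6 cylinder is unchanged — area = 112.37 mm². Overall, the cross-section is a single solid region. Net area = 112.37 mm².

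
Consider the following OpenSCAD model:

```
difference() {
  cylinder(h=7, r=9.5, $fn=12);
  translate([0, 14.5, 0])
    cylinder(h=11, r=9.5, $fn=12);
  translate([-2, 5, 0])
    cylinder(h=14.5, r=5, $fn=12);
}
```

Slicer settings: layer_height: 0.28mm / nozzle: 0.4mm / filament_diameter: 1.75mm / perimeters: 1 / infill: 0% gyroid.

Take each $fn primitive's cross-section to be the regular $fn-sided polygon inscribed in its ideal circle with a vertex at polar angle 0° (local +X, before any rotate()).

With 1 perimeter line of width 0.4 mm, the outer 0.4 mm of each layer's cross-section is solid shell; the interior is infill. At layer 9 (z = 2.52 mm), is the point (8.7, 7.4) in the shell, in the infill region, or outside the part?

At z = 2.52 mm: the r=9.5 cylinder contributes a regular 12-gon of circumradius 9.5; the r=9.5 cylinder at (0, 14.5) gives a regular 12-gon of circumradius 9.5 (constant along its height); the cylinder at (-2, 5): section is a regular 12-gon, circumradius r=5; Subtracting the remaining from the first: starting from the r=9.5 cylinder, the r=9.5 cylinder at (0, 14.5) partially overlaps it — only the 32.57 mm² overlap (of its 270.75 mm²) is removed, clipping the outline; the r=5 cylinder at (-2, 5) partially overlaps it — only the 45.25 mm² overlap (of its 75.00 mm²) is removed, clipping the outline — 1 connected region. Overall, the cross-section is a single solid region. The nearest boundary edge runs (5.73, 7.25)→(8.23, 4.75); distance from the point to it = 2.21 mm. The point is not inside any of the regions above, so it lies outside the cross-section (2.21 mm from the nearest boundary).

outside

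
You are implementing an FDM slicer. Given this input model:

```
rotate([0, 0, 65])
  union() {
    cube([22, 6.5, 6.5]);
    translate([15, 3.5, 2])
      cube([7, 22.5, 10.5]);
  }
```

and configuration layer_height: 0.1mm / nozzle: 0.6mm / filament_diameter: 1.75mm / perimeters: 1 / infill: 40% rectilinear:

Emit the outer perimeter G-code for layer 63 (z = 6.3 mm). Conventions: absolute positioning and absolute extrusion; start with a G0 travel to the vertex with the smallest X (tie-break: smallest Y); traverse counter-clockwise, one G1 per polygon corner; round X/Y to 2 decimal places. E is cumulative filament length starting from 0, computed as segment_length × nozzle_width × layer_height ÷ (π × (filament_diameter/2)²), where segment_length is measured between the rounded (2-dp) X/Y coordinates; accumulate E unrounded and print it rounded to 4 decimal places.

G0 X-17.22 Y24.58 Z6.30
G1 X0.45 Y16.34 E0.4864
G1 X-5.89 Y2.75 E0.8604
G1 X0.00 Y0.00 E1.0226
G1 X9.30 Y19.94 E1.5714
G1 X-14.27 Y30.93 E2.2202
G1 X-17.22 Y24.58 E2.3948

At z = 6.3 mm: the 22×6.5 cube contributes its full rectangle; the cube at (15, 3.5) is present — its section is the full 7×22.5 rectangle; Merging all regions: the regions partially overlap (shared area 21.00 mm²), so overlapping operands fuse into one piece — 1 connected region; (rotated 65° about Z; rotation is an isometry so areas/perimeters/island counts are preserved). The outline is a single polygon with 6 vertices. Extrusion per mm of travel: 0.6 × 0.1 / (π × 0.875²) = 0.024945. Accumulating E over each segment gives final E = 2.3948.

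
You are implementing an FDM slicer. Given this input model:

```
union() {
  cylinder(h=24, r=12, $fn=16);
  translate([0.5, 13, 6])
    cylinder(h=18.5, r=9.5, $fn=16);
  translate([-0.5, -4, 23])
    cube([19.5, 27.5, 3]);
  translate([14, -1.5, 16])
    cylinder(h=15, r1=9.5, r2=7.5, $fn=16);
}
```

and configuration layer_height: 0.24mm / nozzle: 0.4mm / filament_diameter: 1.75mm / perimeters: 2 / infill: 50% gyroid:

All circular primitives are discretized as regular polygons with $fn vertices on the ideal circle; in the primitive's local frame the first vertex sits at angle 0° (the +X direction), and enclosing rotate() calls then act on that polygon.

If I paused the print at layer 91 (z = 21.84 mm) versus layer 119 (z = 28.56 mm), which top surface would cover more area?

Layer 91 (z = 21.84): the r=12 cylinder contributes a regular 16-gon of circumradius 12 (area = (16/2)·12.000²·sin(360°/16) = 440.85 mm²); the r=9.5 cylinder at (0.5, 13) gives a regular 16-gon of circumradius 9.5 (constant along its height) (area = (16/2)·9.500²·sin(360°/16) = 276.30 mm²); the cube at (-0.5, -4) does not reach this height (z outside [23, 26]); the cone at (14, -1.5): at t=0.389 of its height the radius interpolates to r₁+(r₂−r₁)t = 8.721, giving a regular 16-gon of that circumradius (area = (16/2)·8.721²·sin(360°/16) = 232.86 mm²); Taking the union: the regions partially overlap — summed areas 950.01 mm² minus the doubly-counted overlap 158.89 mm² gives 791.12 mm² — area = 791.12 mm². So its area = 791.12 mm². Layer 119 (z = 28.56): the cylinder is not intersected at this z (z outside [0, 24]); the cylinder at (0.5, 13) does not reach this height (z outside [6, 24.5]); the cube at (-0.5, -4) is not intersected at this z (z outside [23, 26]); the cone at (14, -1.5) (r1=9.5→r2=7.5) has section circumradius 7.825 here — a regular 16-gon (area = (16/2)·7.825²·sin(360°/16) = 187.47 mm²); Combining (union): only the cone at (14, -1.5) is present, so the union is just that shape — area = 187.47 mm². So its area = 187.47 mm². Layer 91 is larger (791.12 vs 187.47 mm²).

layer 91 (z = 21.84 mm)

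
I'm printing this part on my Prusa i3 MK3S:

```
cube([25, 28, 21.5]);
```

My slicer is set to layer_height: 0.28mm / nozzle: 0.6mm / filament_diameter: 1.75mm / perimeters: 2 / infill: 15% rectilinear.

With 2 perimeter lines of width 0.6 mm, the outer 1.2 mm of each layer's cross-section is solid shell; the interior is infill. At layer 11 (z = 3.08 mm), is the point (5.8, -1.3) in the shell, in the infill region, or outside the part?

outside

At z = 3.08 mm: the 25×28 cube contributes its full rectangle. Overall, the cross-section is a single solid region. The nearest boundary edge runs (0.00, 0.00)→(25.00, 0.00); distance from the point to it = 1.30 mm. The point is not inside any of the regions above, so it lies outside the cross-section (1.30 mm from the nearest boundary).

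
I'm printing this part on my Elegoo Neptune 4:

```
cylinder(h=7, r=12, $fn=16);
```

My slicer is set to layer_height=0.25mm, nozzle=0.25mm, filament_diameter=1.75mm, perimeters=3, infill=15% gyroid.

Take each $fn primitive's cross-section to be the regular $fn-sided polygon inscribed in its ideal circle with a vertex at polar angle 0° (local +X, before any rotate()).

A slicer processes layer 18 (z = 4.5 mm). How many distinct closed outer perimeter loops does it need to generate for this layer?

1

At z = 4.5 mm: the r=12 cylinder contributes a regular 16-gon of circumradius 12. The result has 1 disconnected region.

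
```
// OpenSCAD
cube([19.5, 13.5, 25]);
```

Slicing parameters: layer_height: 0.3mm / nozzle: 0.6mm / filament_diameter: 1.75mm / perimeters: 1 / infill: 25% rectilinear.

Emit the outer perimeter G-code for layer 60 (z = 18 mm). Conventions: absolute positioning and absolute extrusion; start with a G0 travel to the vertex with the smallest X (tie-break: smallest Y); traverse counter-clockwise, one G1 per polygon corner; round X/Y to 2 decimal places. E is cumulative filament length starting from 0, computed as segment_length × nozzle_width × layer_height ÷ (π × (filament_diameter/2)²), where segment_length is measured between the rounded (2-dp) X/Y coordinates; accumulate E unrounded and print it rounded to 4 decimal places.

G0 X0.00 Y0.00 Z18.00
G1 X19.50 Y0.00 E1.4593
G1 X19.50 Y13.50 E2.4696
G1 X0.00 Y13.50 E3.9289
G1 X0.00 Y0.00 E4.9391

At z = 18 mm: the cube is present — its section is the full 19.5×13.5 rectangle. The outline is a single polygon with 4 vertices. Extrusion per mm of travel: 0.6 × 0.3 / (π × 0.875²) = 0.074835. Accumulating E over each segment gives final E = 4.9391.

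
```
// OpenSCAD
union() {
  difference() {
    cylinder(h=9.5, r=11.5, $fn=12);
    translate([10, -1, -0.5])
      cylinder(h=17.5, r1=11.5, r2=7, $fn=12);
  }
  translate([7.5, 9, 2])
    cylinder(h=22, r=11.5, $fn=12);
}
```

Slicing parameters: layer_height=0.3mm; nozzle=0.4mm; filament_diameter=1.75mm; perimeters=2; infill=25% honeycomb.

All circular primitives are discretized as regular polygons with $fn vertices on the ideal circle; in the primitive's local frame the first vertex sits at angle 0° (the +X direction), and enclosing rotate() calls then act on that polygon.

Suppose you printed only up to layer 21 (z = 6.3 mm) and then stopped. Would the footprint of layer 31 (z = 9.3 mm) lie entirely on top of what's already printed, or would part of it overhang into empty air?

part overhangs

Compare the two slices. At z = 6.3: the r=11.5 cylinder gives a regular 12-gon of circumradius 11.5 (constant along its height) (area = (12/2)·11.500²·sin(360°/12) = 396.75 mm²); the cone at (10, -1): at t=0.389 of its height the radius interpolates to r₁+(r₂−r₁)t = 9.751, giving a regular 12-gon of that circumradius (area = (12/2)·9.751²·sin(360°/12) = 285.27 mm²); Taking the first minus the rest: starting from the r=11.5 cylinder (396.75 mm²), the cone at (10, -1) partially overlaps it — only the 137.35 mm² overlap (of its 285.27 mm²) is removed, clipping the outline — area = 259.40 mm²; the r=11.5 cylinder at (7.5, 9) gives a regular 12-gon of circumradius 11.5 (constant along its height) (area = (12/2)·11.500²·sin(360°/12) = 396.75 mm²); Merging all regions: the regions partially overlap — summed areas 656.15 mm² minus the doubly-counted overlap 65.81 mm² gives 590.33 mm² — area = 590.33 mm². At z = 9.3: the cylinder: section is a regular 12-gon, circumradius r=11.5 (area = (12/2)·11.500²·sin(360°/12) = 396.75 mm²); the cone at (10, -1) (r1=11.5→r2=7) has section circumradius 8.980 here — a regular 12-gon (area = (12/2)·8.980²·sin(360°/12) = 241.92 mm²); After the difference (first − rest): starting from the r=11.5 cylinder (396.75 mm²), the cone at (10, -1) partially overlaps it — only the 120.13 mm² overlap (of its 241.92 mm²) is removed, clipping the outline — area = 276.62 mm²; the r=11.5 cylinder at (7.5, 9) contributes a regular 12-gon of circumradius 11.5 (area = (12/2)·11.500²·sin(360°/12) = 396.75 mm²); Merging all regions: the regions partially overlap — summed areas 673.37 mm² minus the doubly-counted overlap 74.33 mm² gives 599.04 mm² — area = 599.04 mm². Checking containment: at z = 9.3 the cross-section extends beyond the z = 6.3 cross-section by about 8.71 mm².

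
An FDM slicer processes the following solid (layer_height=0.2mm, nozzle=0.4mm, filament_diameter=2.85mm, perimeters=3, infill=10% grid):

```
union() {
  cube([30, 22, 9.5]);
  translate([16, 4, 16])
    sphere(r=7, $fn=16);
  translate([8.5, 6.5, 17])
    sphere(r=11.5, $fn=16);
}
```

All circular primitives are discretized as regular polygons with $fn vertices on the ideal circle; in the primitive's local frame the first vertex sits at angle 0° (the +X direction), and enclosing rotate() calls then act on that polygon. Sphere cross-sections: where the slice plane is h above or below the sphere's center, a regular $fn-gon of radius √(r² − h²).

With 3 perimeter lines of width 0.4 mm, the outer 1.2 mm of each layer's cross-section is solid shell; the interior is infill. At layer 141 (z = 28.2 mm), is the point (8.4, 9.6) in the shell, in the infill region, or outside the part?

outside

At z = 28.2 mm: the cube is absent (z outside [0, 9.5]); the sphere at (16, 4) is absent (|z−center|=12.200 > r=7); the r=11.5 sphere at (8.5, 6.5) slices to a regular 16-gon of circumradius 2.610 (√(r²−h²) with h=11.2 from center); Taking the union: only the r=11.5 sphere at (8.5, 6.5) is present, so the union is just that shape — 1 connected region. Overall, the cross-section is a single solid region. The nearest boundary edge runs (8.50, 9.11)→(7.50, 8.91); distance from the point to it = 0.50 mm. The point is not inside any of the regions above, so it lies outside the cross-section (0.50 mm from the nearest boundary).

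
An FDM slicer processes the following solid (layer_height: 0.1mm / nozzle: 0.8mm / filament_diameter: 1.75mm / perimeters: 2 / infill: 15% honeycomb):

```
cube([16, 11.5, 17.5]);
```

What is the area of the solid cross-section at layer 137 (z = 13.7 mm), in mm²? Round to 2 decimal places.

At z = 13.7 mm: the cube (footprint 16×11.5) is included at this height (area 184.00 mm²). Overall, the cross-section is a single solid region. Net area = 184.00 mm².

184.00 mm²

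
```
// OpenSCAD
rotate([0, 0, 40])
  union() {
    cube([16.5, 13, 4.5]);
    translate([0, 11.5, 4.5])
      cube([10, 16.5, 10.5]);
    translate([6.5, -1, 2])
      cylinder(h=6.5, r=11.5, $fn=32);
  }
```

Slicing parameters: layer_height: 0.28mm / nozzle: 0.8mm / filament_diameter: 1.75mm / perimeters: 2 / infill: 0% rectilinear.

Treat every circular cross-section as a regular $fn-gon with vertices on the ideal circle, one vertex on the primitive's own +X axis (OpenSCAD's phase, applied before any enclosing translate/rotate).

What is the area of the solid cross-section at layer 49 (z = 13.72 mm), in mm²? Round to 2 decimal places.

At z = 13.72 mm: the cube does not reach this height (z outside [0, 4.5]); the 10×16.5 cube at (0, 11.5) contributes its full rectangle (area 165.00 mm²); the cylinder at (6.5, -1) is not intersected at this z (z outside [2, 8.5]); Taking the union: only the 10×16.5 cube at (0, 11.5) is present, so the union is just that shape — area = 165.00 mm²; (whole slice rotated 40° about Z — lengths, areas and connectivity unchanged). Overall, the cross-section is a single solid region. Net area = 165.00 mm².

165.00 mm²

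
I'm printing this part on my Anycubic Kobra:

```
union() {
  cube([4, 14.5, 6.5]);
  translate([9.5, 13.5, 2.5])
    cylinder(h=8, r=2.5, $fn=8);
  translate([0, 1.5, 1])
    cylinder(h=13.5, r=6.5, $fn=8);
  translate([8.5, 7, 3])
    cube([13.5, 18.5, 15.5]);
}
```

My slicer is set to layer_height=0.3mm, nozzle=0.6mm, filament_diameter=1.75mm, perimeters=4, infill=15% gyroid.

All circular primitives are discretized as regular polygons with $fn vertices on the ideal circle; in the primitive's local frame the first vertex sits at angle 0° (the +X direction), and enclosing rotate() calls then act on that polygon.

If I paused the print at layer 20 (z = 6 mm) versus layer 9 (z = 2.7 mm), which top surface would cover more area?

Layer 20 (z = 6): the 4×14.5 cube contributes its full rectangle (area 58.00 mm²); the r=2.5 cylinder at (9.5, 13.5) gives a regular 8-gon of circumradius 2.5 (constant along its height) (area = (8/2)·2.500²·sin(360°/8) = 17.68 mm²); the r=6.5 cylinder at (0, 1.5) gives a regular 8-gon of circumradius 6.5 (constant along its height) (area = (8/2)·6.500²·sin(360°/8) = 119.50 mm²); the cube at (8.5, 7) (footprint 13.5×18.5) is included at this height (area 249.75 mm²); Taking the union: the regions partially overlap — summed areas 444.93 mm² minus the doubly-counted overlap 42.11 mm² gives 402.82 mm² — area = 402.82 mm². So its area = 402.82 mm². Layer 9 (z = 2.7): the cube (footprint 4×14.5) is included at this height (area 58.00 mm²); the cylinder at (9.5, 13.5): section is a regular 8-gon, circumradius r=2.5 (area = (8/2)·2.500²·sin(360°/8) = 17.68 mm²); the r=6.5 cylinder at (0, 1.5) contributes a regular 8-gon of circumradius 6.5 (area = (8/2)·6.500²·sin(360°/8) = 119.50 mm²); the cube at (8.5, 7) is not intersected at this z (z outside [3, 18.5]); Taking the union: the regions partially overlap — summed areas 195.18 mm² minus the doubly-counted overlap 28.69 mm² gives 166.49 mm² — area = 166.49 mm². So its area = 166.49 mm². Layer 20 is larger (402.82 vs 166.49 mm²).

layer 20 (z = 6 mm)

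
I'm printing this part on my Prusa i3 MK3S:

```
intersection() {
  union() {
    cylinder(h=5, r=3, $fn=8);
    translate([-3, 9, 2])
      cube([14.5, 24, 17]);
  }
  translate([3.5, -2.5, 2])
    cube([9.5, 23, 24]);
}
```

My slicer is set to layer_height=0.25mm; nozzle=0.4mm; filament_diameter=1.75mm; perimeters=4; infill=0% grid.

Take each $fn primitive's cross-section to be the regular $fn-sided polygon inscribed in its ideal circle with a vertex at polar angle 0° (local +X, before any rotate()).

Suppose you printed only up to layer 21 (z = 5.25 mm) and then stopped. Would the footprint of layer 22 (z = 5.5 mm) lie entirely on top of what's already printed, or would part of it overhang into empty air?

entirely on top

Compare the two slices. At z = 5.25: the cylinder is not intersected at this z (z outside [0, 5]); the 14.5×24 cube at (-3, 9) contributes its full rectangle (area 348.00 mm²); Merging all regions: only the 14.5×24 cube at (-3, 9) is present, so the union is just that shape — area = 348.00 mm²; the cube at (3.5, -2.5) (footprint 9.5×23) is included at this height (area 218.50 mm²); Keeping only the common overlap: the 9.5×23 cube at (3.5, -2.5) partially overlaps the result so far; clipping to the common part keeps 92.00 mm² — area = 92.00 mm². At z = 5.5: the cylinder is not intersected at this z (z outside [0, 5]); the cube at (-3, 9) is present — its section is the full 14.5×24 rectangle (area 348.00 mm²); Merging all regions: only the 14.5×24 cube at (-3, 9) is present, so the union is just that shape — area = 348.00 mm²; the cube at (3.5, -2.5) (footprint 9.5×23) is included at this height (area 218.50 mm²); Taking the intersection: the 9.5×23 cube at (3.5, -2.5) partially overlaps the result so far; clipping to the common part keeps 92.00 mm² — area = 92.00 mm². Checking containment: the cross-section at z = 5.5 is a subset of the cross-section at z = 5.25.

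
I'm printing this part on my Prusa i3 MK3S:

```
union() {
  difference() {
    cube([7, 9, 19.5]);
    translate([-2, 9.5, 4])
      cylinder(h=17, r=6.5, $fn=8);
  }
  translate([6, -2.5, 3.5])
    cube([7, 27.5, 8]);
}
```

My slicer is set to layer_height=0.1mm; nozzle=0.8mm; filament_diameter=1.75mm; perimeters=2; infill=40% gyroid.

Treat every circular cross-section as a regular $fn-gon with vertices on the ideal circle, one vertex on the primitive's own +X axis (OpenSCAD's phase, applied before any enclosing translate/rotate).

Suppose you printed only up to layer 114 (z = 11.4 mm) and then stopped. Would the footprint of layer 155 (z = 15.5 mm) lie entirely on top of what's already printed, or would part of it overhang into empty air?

entirely on top

Compare the two slices. At z = 11.4: the cube is present — its section is the full 7×9 rectangle (area 63.00 mm²); the cylinder at (-2, 9.5): section is a regular 8-gon, circumradius r=6.5 (area = (8/2)·6.500²·sin(360°/8) = 119.50 mm²); Subtracting the remaining from the first: starting from the 7×9 cube (63.00 mm²), the r=6.5 cylinder at (-2, 9.5) partially overlaps it — only the 15.51 mm² overlap (of its 119.50 mm²) is removed, clipping the outline — area = 47.49 mm²; the 7×27.5 cube at (6, -2.5) contributes its full rectangle (area 192.50 mm²); Taking the union: the regions partially overlap — summed areas 239.99 mm² minus the doubly-counted overlap 9.00 mm² gives 230.99 mm² — area = 230.99 mm². At z = 15.5: the cube (footprint 7×9) is included at this height (area 63.00 mm²); the r=6.5 cylinder at (-2, 9.5) contributes a regular 8-gon of circumradius 6.5 (area = (8/2)·6.500²·sin(360°/8) = 119.50 mm²); Subtracting the remaining from the first: starting from the 7×9 cube (63.00 mm²), the r=6.5 cylinder at (-2, 9.5) partially overlaps it — only the 15.51 mm² overlap (of its 119.50 mm²) is removed, clipping the outline — area = 47.49 mm²; the cube at (6, -2.5) is absent (z outside [3.5, 11.5]); Taking the union: only that combined region is present, so the union is just that shape — area = 47.49 mm². Checking containment: the cross-section at z = 15.5 is a subset of the cross-section at z = 11.4.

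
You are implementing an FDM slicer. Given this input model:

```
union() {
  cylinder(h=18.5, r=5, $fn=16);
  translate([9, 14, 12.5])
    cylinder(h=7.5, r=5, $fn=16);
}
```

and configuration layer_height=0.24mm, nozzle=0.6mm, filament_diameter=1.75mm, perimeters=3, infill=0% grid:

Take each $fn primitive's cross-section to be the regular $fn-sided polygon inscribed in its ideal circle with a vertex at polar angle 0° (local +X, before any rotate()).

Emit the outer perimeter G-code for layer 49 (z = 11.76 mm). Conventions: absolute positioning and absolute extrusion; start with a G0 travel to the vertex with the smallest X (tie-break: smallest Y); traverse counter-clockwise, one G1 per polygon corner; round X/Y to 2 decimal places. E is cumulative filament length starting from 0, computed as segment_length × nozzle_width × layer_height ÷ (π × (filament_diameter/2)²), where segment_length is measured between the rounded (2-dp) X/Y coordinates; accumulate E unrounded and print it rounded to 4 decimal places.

G0 X-5.00 Y0.00 Z11.76
G1 X-4.62 Y-1.91 E0.1166
G1 X-3.54 Y-3.54 E0.2337
G1 X-1.91 Y-4.62 E0.3507
G1 X0.00 Y-5.00 E0.4673
G1 X1.91 Y-4.62 E0.5839
G1 X3.54 Y-3.54 E0.7010
G1 X4.62 Y-1.91 E0.8180
G1 X5.00 Y0.00 E0.9346
G1 X4.62 Y1.91 E1.0512
G1 X3.54 Y3.54 E1.1683
G1 X1.91 Y4.62 E1.2853
G1 X0.00 Y5.00 E1.4019
G1 X-1.91 Y4.62 E1.5185
G1 X-3.54 Y3.54 E1.6356
G1 X-4.62 Y1.91 E1.7526
G1 X-5.00 Y0.00 E1.8692

At z = 11.76 mm: the cylinder: section is a regular 16-gon, circumradius r=5; the cylinder at (9, 14) is not intersected at this z (z outside [12.5, 20]); Combining (union): only the r=5 cylinder is present, so the union is just that shape — 1 connected region. The outline is a single polygon with 16 vertices. Extrusion per mm of travel: 0.6 × 0.24 / (π × 0.875²) = 0.059868. Accumulating E over each segment gives final E = 1.8692.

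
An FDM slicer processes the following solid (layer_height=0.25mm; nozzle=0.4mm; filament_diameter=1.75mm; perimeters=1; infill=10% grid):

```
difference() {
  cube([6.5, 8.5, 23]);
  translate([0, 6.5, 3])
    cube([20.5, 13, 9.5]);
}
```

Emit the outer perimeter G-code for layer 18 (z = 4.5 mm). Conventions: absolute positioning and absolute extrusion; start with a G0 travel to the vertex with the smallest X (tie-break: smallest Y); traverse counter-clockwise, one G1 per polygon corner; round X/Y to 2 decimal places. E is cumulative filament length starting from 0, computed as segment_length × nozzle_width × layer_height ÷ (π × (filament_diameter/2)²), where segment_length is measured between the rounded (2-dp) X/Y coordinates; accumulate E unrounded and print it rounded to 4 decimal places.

G0 X0.00 Y0.00 Z4.50
G1 X6.50 Y0.00 E0.2702
G1 X6.50 Y6.50 E0.5405
G1 X0.00 Y6.50 E0.8107
G1 X0.00 Y0.00 E1.0810

At z = 4.5 mm: the 6.5×8.5 cube contributes its full rectangle; the cube at (0, 6.5) is present — its section is the full 20.5×13 rectangle; Taking the first minus the rest: starting from the 6.5×8.5 cube, the 20.5×13 cube at (0, 6.5) partially overlaps it — only the 13.00 mm² overlap (of its 266.50 mm²) is removed, clipping the outline — 1 connected region. The outline is a single polygon with 4 vertices. Extrusion per mm of travel: 0.4 × 0.25 / (π × 0.875²) = 0.041575. Accumulating E over each segment gives final E = 1.0810.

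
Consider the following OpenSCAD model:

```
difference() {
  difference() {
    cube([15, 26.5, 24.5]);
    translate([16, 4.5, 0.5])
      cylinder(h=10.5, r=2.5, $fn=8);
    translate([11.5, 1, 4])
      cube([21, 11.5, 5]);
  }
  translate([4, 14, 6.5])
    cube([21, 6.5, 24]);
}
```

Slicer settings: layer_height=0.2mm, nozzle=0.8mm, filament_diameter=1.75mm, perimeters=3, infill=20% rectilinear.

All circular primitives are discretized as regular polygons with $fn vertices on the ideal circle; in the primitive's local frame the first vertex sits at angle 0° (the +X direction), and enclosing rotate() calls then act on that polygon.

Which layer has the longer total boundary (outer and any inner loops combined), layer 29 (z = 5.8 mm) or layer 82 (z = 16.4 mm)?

layer 82 (z = 16.4 mm)

Layer 29 (z = 5.8): the 15×26.5 cube contributes its full rectangle (perimeter 83.00 mm); the cylinder at (16, 4.5): section is a regular 8-gon, circumradius r=2.5 (perimeter = 2·8·2.500·sin(180°/8) = 15.31 mm); the 21×11.5 cube at (11.5, 1) contributes its full rectangle (perimeter 65.00 mm); After the difference (first − rest): starting from the 15×26.5 cube, the r=2.5 cylinder at (16, 4.5) partially overlaps it — only the 4.25 mm² overlap (of its 17.68 mm²) is removed, clipping the outline; the 21×11.5 cube at (11.5, 1) partially overlaps it — only the 36.00 mm² overlap (of its 241.50 mm²) is removed, clipping the outline — boundary = 90.00 mm; the cube at (4, 14) is not intersected at this z (z outside [6.5, 30.5]); Taking the first minus the rest: none of the subtracted shapes is present at this height, so the result so far is unchanged — boundary = 90.00 mm. So its perimeter = 90.00 mm. Layer 82 (z = 16.4): the cube is present — its section is the full 15×26.5 rectangle (perimeter 83.00 mm); the cylinder at (16, 4.5) does not reach this height (z outside [0.5, 11]); the cube at (11.5, 1) is not intersected at this z (z outside [4, 9]); After the difference (first − rest): none of the subtracted shapes is present at this height, so the 15×26.5 cube is unchanged — boundary = 83.00 mm; the cube at (4, 14) is present — its section is the full 21×6.5 rectangle (perimeter 55.00 mm); Taking the first minus the rest: starting from the result so far, the 21×6.5 cube at (4, 14) partially overlaps it — only the 71.50 mm² overlap (of its 136.50 mm²) is removed, clipping the outline — boundary = 105.00 mm. So its perimeter = 105.00 mm. Layer 82 is larger (105.00 vs 90.00 mm).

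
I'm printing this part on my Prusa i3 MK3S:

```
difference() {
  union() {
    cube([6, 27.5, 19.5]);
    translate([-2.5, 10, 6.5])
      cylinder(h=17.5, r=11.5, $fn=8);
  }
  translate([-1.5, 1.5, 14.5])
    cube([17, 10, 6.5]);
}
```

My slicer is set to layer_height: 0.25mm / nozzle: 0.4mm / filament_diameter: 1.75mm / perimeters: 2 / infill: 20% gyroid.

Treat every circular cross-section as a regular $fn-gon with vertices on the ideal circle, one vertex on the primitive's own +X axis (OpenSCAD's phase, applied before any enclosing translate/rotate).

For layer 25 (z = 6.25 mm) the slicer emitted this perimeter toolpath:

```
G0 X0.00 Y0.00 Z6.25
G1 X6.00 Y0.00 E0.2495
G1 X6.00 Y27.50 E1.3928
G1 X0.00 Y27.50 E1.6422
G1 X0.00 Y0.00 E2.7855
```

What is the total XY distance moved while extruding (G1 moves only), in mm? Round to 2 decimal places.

Sum the Euclidean lengths of each G1 segment: total = 67.00 mm.

67.00 mm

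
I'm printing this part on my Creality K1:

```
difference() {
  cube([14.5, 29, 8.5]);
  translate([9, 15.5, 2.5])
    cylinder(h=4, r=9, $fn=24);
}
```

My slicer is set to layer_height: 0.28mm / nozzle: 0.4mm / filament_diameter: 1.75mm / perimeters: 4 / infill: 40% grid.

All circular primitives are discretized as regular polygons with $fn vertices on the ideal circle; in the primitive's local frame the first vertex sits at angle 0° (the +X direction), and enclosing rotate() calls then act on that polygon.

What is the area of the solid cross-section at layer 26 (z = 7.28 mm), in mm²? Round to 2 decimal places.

420.50 mm²

At z = 7.28 mm: the cube is present — its section is the full 14.5×29 rectangle (area 420.50 mm²); the cylinder at (9, 15.5) is not intersected at this z (z outside [2.5, 6.5]); Taking the first minus the rest: none of the subtracted shapes is present at this height, so the 14.5×29 cube is unchanged — area = 420.50 mm². Overall, the cross-section is a single solid region. Net area = 420.50 mm².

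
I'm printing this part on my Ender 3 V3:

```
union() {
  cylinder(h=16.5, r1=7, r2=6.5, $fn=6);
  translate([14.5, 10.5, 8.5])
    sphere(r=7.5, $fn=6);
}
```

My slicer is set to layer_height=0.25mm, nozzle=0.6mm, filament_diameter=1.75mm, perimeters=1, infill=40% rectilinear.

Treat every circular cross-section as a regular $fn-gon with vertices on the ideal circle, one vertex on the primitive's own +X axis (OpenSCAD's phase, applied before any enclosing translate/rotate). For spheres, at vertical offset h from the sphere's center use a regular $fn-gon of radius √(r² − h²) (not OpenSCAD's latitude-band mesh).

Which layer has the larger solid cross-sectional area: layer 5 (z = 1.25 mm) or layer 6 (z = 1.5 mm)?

layer 6 (z = 1.5 mm)

Layer 5 (z = 1.25): the cone: at t=0.076 of its height the radius interpolates to r₁+(r₂−r₁)t = 6.962, giving a regular 6-gon of that circumradius (area = (6/2)·6.962²·sin(360°/6) = 125.93 mm²); the sphere at (14.5, 10.5): section is a regular 6-gon, circumradius = √(r²−h²) = √(7.5²−7.25²) = 1.920 (area = (6/2)·1.920²·sin(360°/6) = 9.58 mm²); Combining (union): the 2 present regions are separate (no shared area or edge), so areas and boundary lengths simply add and each stays a separate island — area = 135.51 mm². So its area = 135.51 mm². Layer 6 (z = 1.5): the cone contributes a regular 6-gon of circumradius 6.955 (interpolated between r1=7 and r2=6.5 at t=0.091) (area = (6/2)·6.955²·sin(360°/6) = 125.66 mm²); the r=7.5 sphere at (14.5, 10.5) contributes a regular 6-gon of circumradius √(7.5²−7²) = 2.693 (area = (6/2)·2.693²·sin(360°/6) = 18.84 mm²); Taking the union: the 2 present regions are separate (no shared area or edge), so areas and boundary lengths simply add and each stays a separate island — area = 144.49 mm². So its area = 144.49 mm². Layer 6 is larger (144.49 vs 135.51 mm²).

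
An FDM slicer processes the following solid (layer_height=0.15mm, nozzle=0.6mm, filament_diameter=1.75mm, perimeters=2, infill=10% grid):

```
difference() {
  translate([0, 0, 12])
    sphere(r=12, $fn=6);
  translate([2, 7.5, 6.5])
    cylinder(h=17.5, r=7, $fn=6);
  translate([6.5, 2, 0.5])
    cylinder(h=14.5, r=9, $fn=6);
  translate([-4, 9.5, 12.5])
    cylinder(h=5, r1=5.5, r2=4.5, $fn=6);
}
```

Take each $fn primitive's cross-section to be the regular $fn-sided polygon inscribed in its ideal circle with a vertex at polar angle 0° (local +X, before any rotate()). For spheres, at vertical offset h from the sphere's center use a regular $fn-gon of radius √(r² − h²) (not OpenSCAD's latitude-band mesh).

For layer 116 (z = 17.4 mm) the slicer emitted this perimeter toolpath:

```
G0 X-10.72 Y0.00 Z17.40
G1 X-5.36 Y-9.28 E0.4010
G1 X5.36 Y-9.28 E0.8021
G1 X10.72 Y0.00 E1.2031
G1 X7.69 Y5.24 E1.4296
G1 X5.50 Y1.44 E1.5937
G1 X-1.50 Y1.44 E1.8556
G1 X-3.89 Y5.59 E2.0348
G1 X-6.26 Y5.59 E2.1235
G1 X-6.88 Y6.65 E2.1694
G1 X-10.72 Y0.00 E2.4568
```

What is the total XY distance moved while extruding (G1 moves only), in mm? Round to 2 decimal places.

65.66 mm

Sum the Euclidean lengths of each G1 segment: total = 65.66 mm.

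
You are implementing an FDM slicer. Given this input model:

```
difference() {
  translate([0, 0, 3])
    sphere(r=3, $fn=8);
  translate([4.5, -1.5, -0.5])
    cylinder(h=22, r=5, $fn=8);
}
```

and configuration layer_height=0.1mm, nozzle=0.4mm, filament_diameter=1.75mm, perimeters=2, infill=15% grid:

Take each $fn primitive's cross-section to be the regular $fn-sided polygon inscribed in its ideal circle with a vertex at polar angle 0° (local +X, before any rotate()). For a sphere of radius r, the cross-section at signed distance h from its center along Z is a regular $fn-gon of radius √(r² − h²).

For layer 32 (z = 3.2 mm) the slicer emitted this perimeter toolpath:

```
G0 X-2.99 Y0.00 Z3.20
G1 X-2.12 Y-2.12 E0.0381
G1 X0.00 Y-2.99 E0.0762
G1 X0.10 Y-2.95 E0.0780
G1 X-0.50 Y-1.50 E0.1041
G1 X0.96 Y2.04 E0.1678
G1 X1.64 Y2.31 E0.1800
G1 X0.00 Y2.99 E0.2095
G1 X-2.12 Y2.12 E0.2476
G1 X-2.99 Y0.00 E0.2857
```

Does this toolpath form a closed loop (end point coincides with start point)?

Start point (G0): (-2.99, 0.00). End point (last G1): the path returns to the start — closed.

yes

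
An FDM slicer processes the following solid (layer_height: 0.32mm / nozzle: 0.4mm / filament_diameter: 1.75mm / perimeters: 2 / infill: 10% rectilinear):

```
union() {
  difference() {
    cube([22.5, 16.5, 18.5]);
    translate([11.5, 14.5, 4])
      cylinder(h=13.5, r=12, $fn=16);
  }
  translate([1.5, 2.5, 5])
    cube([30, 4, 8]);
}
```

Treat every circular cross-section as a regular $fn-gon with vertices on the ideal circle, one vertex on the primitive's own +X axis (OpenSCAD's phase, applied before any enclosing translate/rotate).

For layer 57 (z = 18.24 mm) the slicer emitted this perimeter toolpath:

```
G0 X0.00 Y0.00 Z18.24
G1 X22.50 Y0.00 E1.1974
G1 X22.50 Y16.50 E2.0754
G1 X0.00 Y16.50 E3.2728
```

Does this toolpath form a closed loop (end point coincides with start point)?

no

Start point (G0): (0.00, 0.00). End point (last G1): the path does not return to the start — open.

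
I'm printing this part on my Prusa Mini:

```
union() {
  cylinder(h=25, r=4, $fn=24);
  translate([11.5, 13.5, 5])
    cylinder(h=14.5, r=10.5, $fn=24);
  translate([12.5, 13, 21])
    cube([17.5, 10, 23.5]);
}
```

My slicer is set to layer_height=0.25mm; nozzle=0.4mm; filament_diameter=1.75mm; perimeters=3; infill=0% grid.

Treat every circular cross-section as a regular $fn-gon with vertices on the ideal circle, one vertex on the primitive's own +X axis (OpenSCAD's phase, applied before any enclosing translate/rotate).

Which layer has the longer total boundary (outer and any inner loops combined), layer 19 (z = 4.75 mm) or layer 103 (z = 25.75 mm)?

layer 103 (z = 25.75 mm)

Layer 19 (z = 4.75): the cylinder: section is a regular 24-gon, circumradius r=4 (perimeter = 2·24·4.000·sin(180°/24) = 25.06 mm); the cylinder at (11.5, 13.5) is absent (z outside [5, 19.5]); the cube at (12.5, 13) does not reach this height (z outside [21, 44.5]); Merging all regions: only the r=4 cylinder is present, so the union is just that shape — boundary = 25.06 mm. So its perimeter = 25.06 mm. Layer 103 (z = 25.75): the cylinder is absent (z outside [0, 25]); the cylinder at (11.5, 13.5) does not reach this height (z outside [5, 19.5]); the 17.5×10 cube at (12.5, 13) contributes its full rectangle (perimeter 55.00 mm); Merging all regions: only the 17.5×10 cube at (12.5, 13) is present, so the union is just that shape — boundary = 55.00 mm. So its perimeter = 55.00 mm. Layer 103 is larger (55.00 vs 25.06 mm).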